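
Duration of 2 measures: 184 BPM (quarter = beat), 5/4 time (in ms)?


Solution.
Quarter-note beat duration = 60000 / 184 ms
Beats per measure (5/4) = 5
One measure = 5 × 60000 / 184 = 300000 / 184 ms
2 measures = 2 × 300000 / 184 = 600000 / 184
= 3260.9 ms


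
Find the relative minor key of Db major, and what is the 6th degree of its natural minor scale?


Let's work it out.
The relative minor shares the major's key signature and starts on its 6th degree
6th degree = a major 6th above the tonic; a major 6th above Db is Bb
→ relative minor of Db major is Bb minor
Bb natural minor scale: Bb C Db Eb F Gb Ab
= Bb minor; 6th degree = Gb


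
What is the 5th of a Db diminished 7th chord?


Working:
Diminished 7th chord = root + minor 3rd + diminished 5th + diminished 7th
Seventh chords stack in thirds, so the letter names are D-F-A-C
Root: Db
Minor 3rd above Db: Fb
Diminished 5th above Db: Abb
Diminished 7th above Db: Cbb
The 5th = Abb


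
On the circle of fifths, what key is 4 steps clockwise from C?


Reasoning:
Each clockwise step on the circle of fifths moves up a perfect 5th
From C: C → G → D → A → E
= E


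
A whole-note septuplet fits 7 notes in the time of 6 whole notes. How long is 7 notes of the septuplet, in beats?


Step by step:
Septuplet: 7 notes occupy the space of 6 whole notes
Space = 6 × 4 = 24 beats
Each septuplet note = 24 / 7 = 24/7 beats
7 notes = 7 × 24/7 = 24
= 24 beats


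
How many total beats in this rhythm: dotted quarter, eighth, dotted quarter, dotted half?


Solution.
Beat values:
  dotted quarter = 1.5 beats
  eighth = 0.5 beats
  dotted quarter = 1.5 beats
  dotted half = 3 beats
Sum = 1.5 + 0.5 + 1.5 + 3
= 6.5 beats


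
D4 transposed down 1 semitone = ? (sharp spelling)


Reasoning:
D4: chromatic position 2 in octave 4 → absolute = 4×12 + 2 = 50
Transpose down 1: 50 - 1 = 49
49 = 4×12 + 1 → C# in octave 4
Result = C#4


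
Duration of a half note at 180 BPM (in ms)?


One quarter-note beat = 60000 / BPM = 60000 / 180 ms
Half note = 2 × quarter note
Duration = 2 × 60000 / 180 = 120000 / 180
= 666.7 ms


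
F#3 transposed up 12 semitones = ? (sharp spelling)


Step by step:
F#3: chromatic position 6 in octave 3 → absolute = 3×12 + 6 = 42
Transpose up 12: 42 + 12 = 54
54 = 4×12 + 6 → F# in octave 4
Result = F#4


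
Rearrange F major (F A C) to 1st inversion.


Solution.
Root position: F A C
1st inversion: move root up an octave
Bass note: A
Notes (bottom to top) = A C F


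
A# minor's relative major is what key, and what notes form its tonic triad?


The relative major shares the key signature and is a minor 3rd above the minor tonic
A minor 3rd above A# is C#
→ relative major of A# minor is C# major
Tonic triad of C# major = root + major 3rd + perfect 5th = C# E# G#
= C# major; triad = C# E# G#


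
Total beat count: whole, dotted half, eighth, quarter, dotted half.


Step by step:
Beat values:
  whole = 4 beats
  dotted half = 3 beats
  eighth = 0.5 beats
  quarter = 1 beat
  dotted half = 3 beats
Sum = 4 + 3 + 0.5 + 1 + 3
= 11.5 beats


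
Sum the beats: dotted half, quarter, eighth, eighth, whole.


Reasoning:
Beat values:
  dotted half = 3 beats
  quarter = 1 beat
  eighth = 0.5 beats
  eighth = 0.5 beats
  whole = 4 beats
Sum = 3 + 1 + 0.5 + 0.5 + 4
= 9 beats


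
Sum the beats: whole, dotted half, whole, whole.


Working:
Beat values:
  whole = 4 beats
  dotted half = 3 beats
  whole = 4 beats
  whole = 4 beats
Sum = 4 + 3 + 4 + 4
= 15 beats


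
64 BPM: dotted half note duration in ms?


Reasoning:
One quarter-note beat = 60000 / BPM = 60000 / 64 ms
Dotted half note = 3 × quarter note
Duration = 3 × 60000 / 64 = 180000 / 64
= 2812.5 ms


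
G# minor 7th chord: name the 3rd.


Solution.
Minor 7th chord = root + minor 3rd + perfect 5th + minor 7th
Seventh chords stack in thirds, so the letter names are G-B-D-F
Root: G#
Minor 3rd above G#: B
Perfect 5th above G#: D#
Minor 7th above G#: F#
The 3rd = B


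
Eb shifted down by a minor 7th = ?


Reasoning:
minor 7th: 7 letter names, 10 semitones
Letter: E - 6 → F
Pitch: Eb - 10 semitones, spelled as an F → F
= F


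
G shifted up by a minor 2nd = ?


minor 2nd: 2 letter names, 1 semitones
Letter: G + 1 → A
Pitch: G + 1 semitones, spelled as an A → Ab
= Ab


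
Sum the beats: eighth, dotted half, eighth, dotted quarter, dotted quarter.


Solution.
Beat values:
  eighth = 0.5 beats
  dotted half = 3 beats
  eighth = 0.5 beats
  dotted quarter = 1.5 beats
  dotted quarter = 1.5 beats
Sum = 0.5 + 3 + 0.5 + 1.5 + 1.5
= 7 beats


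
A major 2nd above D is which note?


Reasoning:
A 2nd spans 2 letter names, so from D we land on E
A major 2nd = 2 semitones above D
Spell E at that pitch: E
= E


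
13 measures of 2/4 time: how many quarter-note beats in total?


Reasoning:
Time signature 2/4: the bottom number 4 means the quarter note gets one count
The top number 2 means 2 quarter-note beats per measure
Total = 2 × 13 measures
= 26 quarter-note beats


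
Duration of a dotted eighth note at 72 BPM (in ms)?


Solution.
One quarter-note beat = 60000 / BPM = 60000 / 72 ms
Dotted eighth note = 3/4 × quarter note
Duration = 3/4 × 60000 / 72 = 45000 / 72
= 625.0 ms


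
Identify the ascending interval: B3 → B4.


Working:
Letter names: B → B spans 8 letter names → an octave
Semitones: B3 → B4 = 12 half-steps
An octave of 12 semitones is a perfect octave
= perfect octave


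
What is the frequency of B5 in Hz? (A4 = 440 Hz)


Working:
f = 440 × 2^(n/12) where n = semitones from A4
B5: 14 semitones from A4
f = 440 × 2^(14/12)
f = 987.77 Hz


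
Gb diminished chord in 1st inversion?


Working:
Root position: Gb Bbb Dbb
1st inversion: move root up an octave
Bass note: Bbb
Notes (bottom to top) = Bbb Dbb Gb


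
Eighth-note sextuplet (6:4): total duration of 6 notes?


Sextuplet: 6 notes occupy the space of 4 eighth notes
Space = 4 × 1/2 = 2 beats
Each sextuplet note = 2 / 6 = 1/3 beats
6 notes = 6 × 1/3 = 2
= 2 beats


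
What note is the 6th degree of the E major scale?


Solution.
Major scale pattern: W-W-H-W-W-W-H (2-2-1-2-2-2-1 semitones)
Starting from E:
  E + 2 semitones → F#
  F# + 2 semitones → G#
  G# + 1 semitone → A
  A + 2 semitones → B
  B + 2 semitones → C#
  C# + 2 semitones → D#
  D# + 1 semitone → E
Scale: E F# G# A B C# D#
Degree 6 = C#


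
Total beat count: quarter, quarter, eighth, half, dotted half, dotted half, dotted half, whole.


Step by step:
Beat values:
  quarter = 1 beat
  quarter = 1 beat
  eighth = 0.5 beats
  half = 2 beats
  dotted half = 3 beats
  dotted half = 3 beats
  dotted half = 3 beats
  whole = 4 beats
Sum = 1 + 1 + 0.5 + 2 + 3 + 3 + 3 + 4
= 17.5 beats


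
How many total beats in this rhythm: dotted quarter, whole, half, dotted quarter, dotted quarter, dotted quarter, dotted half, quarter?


Reasoning:
Beat values:
  dotted quarter = 1.5 beats
  whole = 4 beats
  half = 2 beats
  dotted quarter = 1.5 beats
  dotted quarter = 1.5 beats
  dotted quarter = 1.5 beats
  dotted half = 3 beats
  quarter = 1 beat
Sum = 1.5 + 4 + 2 + 1.5 + 1.5 + 1.5 + 3 + 1
= 16 beats


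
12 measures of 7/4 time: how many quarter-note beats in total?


Reasoning:
Time signature 7/4: the bottom number 4 means the quarter note gets one count
The top number 7 means 7 quarter-note beats per measure
Total = 7 × 12 measures
= 84 quarter-note beats


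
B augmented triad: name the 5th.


Working:
Augmented triad = root + major 3rd (4 semitones) + augmented 5th (8 semitones)
A triad on B stacks thirds, so the chord tones use letter names B-D-F
Root: B
Major 3rd above B: D#
Augmented 5th above B: F##
The 5th = F##


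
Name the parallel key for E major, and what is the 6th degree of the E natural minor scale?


Let's work it out.
Parallel keys share the same tonic but differ in mode
E major → parallel is E minor
E natural minor scale: E F# G A B C D
= E minor; 6th degree = C


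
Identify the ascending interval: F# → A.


Solution.
Letter names: F → A spans 3 letter names → a 3rd
Semitones: F# → A = 3 half-steps
A 3rd of 3 semitones is a minor 3rd
= minor 3rd


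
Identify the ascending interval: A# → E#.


Letter names: A → E spans 5 letter names → a 5th
Semitones: A# → E# = 7 half-steps
A 5th of 7 semitones is a perfect 5th
= perfect 5th


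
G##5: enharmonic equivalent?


Solution.
Enharmonic notes sound the same pitch but are spelled with different letter names
G## and A name the same pitch class
= A5


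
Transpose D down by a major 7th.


Reasoning:
major 7th: 7 letter names, 11 semitones
Letter: D - 6 → E
Pitch: D - 11 semitones, spelled as an E → Eb
= Eb


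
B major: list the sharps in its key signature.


Reasoning:
Sharp major keys follow the circle of fifths: C(0), G(1), D(2), A(3), E(4), B(5), F#(6), C#(7)
B major has 5 sharps
Order of sharps: F# C# G# D# A# E# B# → first 5: F#, C#, G#, D#, A#
= F#, C#, G#, D#, A#


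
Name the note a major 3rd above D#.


Step by step:
A 3rd spans 3 letter names, so from D we land on F
A major 3rd = 4 semitones above D#
Spell F at that pitch: F##
= F##


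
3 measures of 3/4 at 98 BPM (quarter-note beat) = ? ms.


Working:
Quarter-note beat duration = 60000 / 98 ms
Beats per measure (3/4) = 3
One measure = 3 × 60000 / 98 = 180000 / 98 ms
3 measures = 3 × 180000 / 98 = 540000 / 98
= 5510.2 ms


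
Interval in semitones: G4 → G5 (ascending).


Working:
Absolute semitone position = octave×12 + chromatic position
G4: 4×12 + 7 = 55
G5: 5×12 + 7 = 67
Difference = 67 - 55 = 12
= 12 semitones


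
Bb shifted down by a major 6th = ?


Step by step:
major 6th: 6 letter names, 9 semitones
Letter: B - 5 → D
Pitch: Bb - 9 semitones, spelled as a D → Db
= Db


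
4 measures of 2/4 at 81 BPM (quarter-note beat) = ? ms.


Step by step:
Quarter-note beat duration = 60000 / 81 ms
Beats per measure (2/4) = 2
One measure = 2 × 60000 / 81 = 120000 / 81 ms
4 measures = 4 × 120000 / 81 = 480000 / 81
= 5925.9 ms


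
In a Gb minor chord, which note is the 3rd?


Working:
Minor triad = root + minor 3rd (3 semitones) + perfect 5th (7 semitones)
A triad on Gb stacks thirds, so the chord tones use letter names G-B-D
Root: Gb
Minor 3rd above Gb: Bbb
Perfect 5th above Gb: Db
The 3rd = Bbb


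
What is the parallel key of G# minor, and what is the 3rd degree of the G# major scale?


Parallel keys share the same tonic but differ in mode
G# minor → parallel is G# major
G# major scale: G# A# B# C# D# E# F##
= G# major; 3rd degree = B#


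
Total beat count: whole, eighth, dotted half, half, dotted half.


Let's work it out.
Beat values:
  whole = 4 beats
  eighth = 0.5 beats
  dotted half = 3 beats
  half = 2 beats
  dotted half = 3 beats
Sum = 4 + 0.5 + 3 + 2 + 3
= 12.5 beats


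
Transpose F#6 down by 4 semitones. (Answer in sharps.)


F#6: chromatic position 6 in octave 6 → absolute = 6×12 + 6 = 78
Transpose down 4: 78 - 4 = 74
74 = 6×12 + 2 → D in octave 6
Result = D6


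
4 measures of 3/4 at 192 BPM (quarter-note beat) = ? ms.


Step by step:
Quarter-note beat duration = 60000 / 192 ms
Beats per measure (3/4) = 3
One measure = 3 × 60000 / 192 = 180000 / 192 ms
4 measures = 4 × 180000 / 192 = 720000 / 192
= 3750.0 ms


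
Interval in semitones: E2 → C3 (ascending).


Solution.
Absolute semitone position = octave×12 + chromatic position
E2: 2×12 + 4 = 28
C3: 3×12 + 0 = 36
Difference = 36 - 28 = 8
= 8 semitones


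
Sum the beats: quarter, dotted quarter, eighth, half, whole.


Solution.
Beat values:
  quarter = 1 beat
  dotted quarter = 1.5 beats
  eighth = 0.5 beats
  half = 2 beats
  whole = 4 beats
Sum = 1 + 1.5 + 0.5 + 2 + 4
= 9 beats


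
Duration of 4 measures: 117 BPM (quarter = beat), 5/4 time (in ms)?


Let's work it out.
Quarter-note beat duration = 60000 / 117 ms
Beats per measure (5/4) = 5
One measure = 5 × 60000 / 117 = 300000 / 117 ms
4 measures = 4 × 300000 / 117 = 1200000 / 117
= 10256.4 ms


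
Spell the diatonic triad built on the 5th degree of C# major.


C# major scale: C# D# E# F# G# A# B#
Diatonic triad on degree 5 stacks scale notes 5, 7, 2: G# B# D#
G#→B# = 4 semitones; G#→D# = 7 semitones → major triad
= G# B# D# (major)


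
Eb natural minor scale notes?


Step by step:
Natural minor scale pattern: W-H-W-W-H-W-W (2-1-2-2-1-2-2 semitones)
Starting from Eb:
  Eb + 2 semitones → F
  F + 1 semitone → Gb
  Gb + 2 semitones → Ab
  Ab + 2 semitones → Bb
  Bb + 1 semitone → Cb
  Cb + 2 semitones → Db
  Db + 2 semitones → Eb
Scale = Eb F Gb Ab Bb Cb Db


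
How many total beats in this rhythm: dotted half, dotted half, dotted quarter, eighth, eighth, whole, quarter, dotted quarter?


Let's work it out.
Beat values:
  dotted half = 3 beats
  dotted half = 3 beats
  dotted quarter = 1.5 beats
  eighth = 0.5 beats
  eighth = 0.5 beats
  whole = 4 beats
  quarter = 1 beat
  dotted quarter = 1.5 beats
Sum = 3 + 3 + 1.5 + 0.5 + 0.5 + 4 + 1 + 1.5
= 15 beats


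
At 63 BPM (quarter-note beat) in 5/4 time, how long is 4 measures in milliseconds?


Solution.
Quarter-note beat duration = 60000 / 63 ms
Beats per measure (5/4) = 5
One measure = 5 × 60000 / 63 = 300000 / 63 ms
4 measures = 4 × 300000 / 63 = 1200000 / 63
= 19047.6 ms


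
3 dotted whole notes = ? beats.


Base whole note = 4 beats
Dot 1 adds half the previous value: +2
One dotted whole = 4 + 2 = 6
3 of them = 3 × 6 = 18
= 18 beats


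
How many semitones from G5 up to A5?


Absolute semitone position = octave×12 + chromatic position
G5: 5×12 + 7 = 67
A5: 5×12 + 9 = 69
Difference = 69 - 67 = 2
= 2 semitones


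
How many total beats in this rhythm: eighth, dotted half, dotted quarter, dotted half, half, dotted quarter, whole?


Let's work it out.
Beat values:
  eighth = 0.5 beats
  dotted half = 3 beats
  dotted quarter = 1.5 beats
  dotted half = 3 beats
  half = 2 beats
  dotted quarter = 1.5 beats
  whole = 4 beats
Sum = 0.5 + 3 + 1.5 + 3 + 2 + 1.5 + 4
= 15.5 beats


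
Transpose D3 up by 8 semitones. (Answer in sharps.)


Reasoning:
D3: chromatic position 2 in octave 3 → absolute = 3×12 + 2 = 38
Transpose up 8: 38 + 8 = 46
46 = 3×12 + 10 → A# in octave 3
Result = A#3


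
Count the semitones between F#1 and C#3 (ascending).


Step by step:
Absolute semitone position = octave×12 + chromatic position
F#1: 1×12 + 6 = 18
C#3: 3×12 + 1 = 37
Difference = 37 - 18 = 19
= 19 semitones


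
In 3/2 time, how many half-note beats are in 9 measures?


Reasoning:
Time signature 3/2: the bottom number 2 means the half note gets one count
The top number 3 means 3 half-note beats per measure
Total = 3 × 9 measures
= 27 half-note beats


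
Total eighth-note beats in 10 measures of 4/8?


Working:
Time signature 4/8: the bottom number 8 means the eighth note gets one count
The top number 4 means 4 eighth-note beats per measure
Total = 4 × 10 measures
= 40 eighth-note beats


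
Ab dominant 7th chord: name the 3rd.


Dominant 7th chord = root + major 3rd + perfect 5th + minor 7th
Seventh chords stack in thirds, so the letter names are A-C-E-G
Root: Ab
Major 3rd above Ab: C
Perfect 5th above Ab: Eb
Minor 7th above Ab: Gb
The 3rd = C


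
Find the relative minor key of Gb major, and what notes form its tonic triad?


Reasoning:
The relative minor shares the major's key signature and starts on its 6th degree
6th degree = a major 6th above the tonic; a major 6th above Gb is Eb
→ relative minor of Gb major is Eb minor
Tonic triad of Eb minor = root + minor 3rd + perfect 5th = Eb Gb Bb
= Eb minor; triad = Eb Gb Bb


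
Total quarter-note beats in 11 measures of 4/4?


Working:
Time signature 4/4: the bottom number 4 means the quarter note gets one count
The top number 4 means 4 quarter-note beats per measure
Total = 4 × 11 measures
= 44 quarter-note beats


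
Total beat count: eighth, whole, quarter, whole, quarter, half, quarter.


Solution.
Beat values:
  eighth = 0.5 beats
  whole = 4 beats
  quarter = 1 beat
  whole = 4 beats
  quarter = 1 beat
  half = 2 beats
  quarter = 1 beat
Sum = 0.5 + 4 + 1 + 4 + 1 + 2 + 1
= 13.5 beats


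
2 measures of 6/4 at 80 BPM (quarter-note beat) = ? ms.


Let's work it out.
Quarter-note beat duration = 60000 / 80 ms
Beats per measure (6/4) = 6
One measure = 6 × 60000 / 80 = 360000 / 80 ms
2 measures = 2 × 360000 / 80 = 720000 / 80
= 9000.0 ms


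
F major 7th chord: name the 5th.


Step by step:
Major 7th chord = root + major 3rd + perfect 5th + major 7th
Seventh chords stack in thirds, so the letter names are F-A-C-E
Root: F
Major 3rd above F: A
Perfect 5th above F: C
Major 7th above F: E
The 5th = C


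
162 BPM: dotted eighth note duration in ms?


One quarter-note beat = 60000 / BPM = 60000 / 162 ms
Dotted eighth note = 3/4 × quarter note
Duration = 3/4 × 60000 / 162 = 45000 / 162
= 277.8 ms


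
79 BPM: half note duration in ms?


One quarter-note beat = 60000 / BPM = 60000 / 79 ms
Half note = 2 × quarter note
Duration = 2 × 60000 / 79 = 120000 / 79
= 1519.0 ms


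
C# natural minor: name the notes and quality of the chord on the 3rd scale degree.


Step by step:
C# natural minor scale: C# D# E F# G# A B
Diatonic triad on degree 3 stacks scale notes 3, 5, 7: E G# B
E→G# = 4 semitones; E→B = 7 semitones → major triad
= E G# B (major)


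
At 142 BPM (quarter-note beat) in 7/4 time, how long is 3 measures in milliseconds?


Step by step:
Quarter-note beat duration = 60000 / 142 ms
Beats per measure (7/4) = 7
One measure = 7 × 60000 / 142 = 420000 / 142 ms
3 measures = 3 × 420000 / 142 = 1260000 / 142
= 8873.2 ms


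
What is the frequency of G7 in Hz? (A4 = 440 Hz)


Reasoning:
f = 440 × 2^(n/12) where n = semitones from A4
G7: 34 semitones from A4
f = 440 × 2^(34/12)
f = 3135.96 Hz


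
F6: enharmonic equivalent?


Working:
Enharmonic notes sound the same pitch but are spelled with different letter names
F and Gbb name the same pitch class
= Gbb6


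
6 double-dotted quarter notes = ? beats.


Step by step:
Base quarter note = 1 beat
Dot 1 adds half the previous value: +1/2
Dot 2 adds half the previous value: +1/4
One double-dotted quarter = 1 + 1/2 + 1/4 = 7/4
6 of them = 6 × 7/4 = 21/2
= 21/2 beats


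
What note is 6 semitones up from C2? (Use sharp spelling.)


Reasoning:
C2: chromatic position 0 in octave 2 → absolute = 2×12 + 0 = 24
Transpose up 6: 24 + 6 = 30
30 = 2×12 + 6 → F# in octave 2
Result = F#2


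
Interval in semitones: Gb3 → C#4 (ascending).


Absolute semitone position = octave×12 + chromatic position
Gb3: 3×12 + 6 = 42
C#4: 4×12 + 1 = 49
Difference = 49 - 42 = 7
= 7 semitones


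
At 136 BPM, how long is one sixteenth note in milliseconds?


Working:
One quarter-note beat = 60000 / BPM = 60000 / 136 ms
Sixteenth note = 1/4 × quarter note
Duration = 1/4 × 60000 / 136 = 15000 / 136
= 110.3 ms


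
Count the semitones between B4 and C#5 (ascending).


Let's work it out.
Absolute semitone position = octave×12 + chromatic position
B4: 4×12 + 11 = 59
C#5: 5×12 + 1 = 61
Difference = 61 - 59 = 2
= 2 semitones


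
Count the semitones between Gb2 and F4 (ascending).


Absolute semitone position = octave×12 + chromatic position
Gb2: 2×12 + 6 = 30
F4: 4×12 + 5 = 53
Difference = 53 - 30 = 23
= 23 semitones


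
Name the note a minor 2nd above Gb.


A 2nd spans 2 letter names, so from G we land on A
A minor 2nd = 1 semitone above Gb
Spell A at that pitch: Abb
= Abb


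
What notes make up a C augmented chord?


Reasoning:
Augmented triad = root + major 3rd (4 semitones) + augmented 5th (8 semitones)
A triad on C stacks thirds, so the chord tones use letter names C-E-G
Root: C
Major 3rd above C: E
Augmented 5th above C: G#
Chord = C E G#


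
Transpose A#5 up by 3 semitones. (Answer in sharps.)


Solution.
A#5: chromatic position 10 in octave 5 → absolute = 5×12 + 10 = 70
Transpose up 3: 70 + 3 = 73
73 = 6×12 + 1 → C# in octave 6
Result = C#6


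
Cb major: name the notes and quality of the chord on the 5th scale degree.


Step by step:
Cb major scale: Cb Db Eb Fb Gb Ab Bb
Diatonic triad on degree 5 stacks scale notes 5, 7, 2: Gb Bb Db
Gb→Bb = 4 semitones; Gb→Db = 7 semitones → major triad
= Gb Bb Db (major)


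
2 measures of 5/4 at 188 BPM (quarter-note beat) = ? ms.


Let's work it out.
Quarter-note beat duration = 60000 / 188 ms
Beats per measure (5/4) = 5
One measure = 5 × 60000 / 188 = 300000 / 188 ms
2 measures = 2 × 300000 / 188 = 600000 / 188
= 3191.5 ms


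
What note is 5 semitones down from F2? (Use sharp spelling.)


Reasoning:
F2: chromatic position 5 in octave 2 → absolute = 2×12 + 5 = 29
Transpose down 5: 29 - 5 = 24
24 = 2×12 + 0 → C in octave 2
Result = C2


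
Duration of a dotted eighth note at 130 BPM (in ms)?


Let's work it out.
One quarter-note beat = 60000 / BPM = 60000 / 130 ms
Dotted eighth note = 3/4 × quarter note
Duration = 3/4 × 60000 / 130 = 45000 / 130
= 346.2 ms


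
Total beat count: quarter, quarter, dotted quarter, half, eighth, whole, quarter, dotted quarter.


Step by step:
Beat values:
  quarter = 1 beat
  quarter = 1 beat
  dotted quarter = 1.5 beats
  half = 2 beats
  eighth = 0.5 beats
  whole = 4 beats
  quarter = 1 beat
  dotted quarter = 1.5 beats
Sum = 1 + 1 + 1.5 + 2 + 0.5 + 4 + 1 + 1.5
= 12.5 beats


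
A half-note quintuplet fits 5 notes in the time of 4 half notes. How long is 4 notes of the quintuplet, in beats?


Quintuplet: 5 notes occupy the space of 4 half notes
Space = 4 × 2 = 8 beats
Each quintuplet note = 8 / 5 = 8/5 beats
4 notes = 4 × 8/5 = 32/5
= 32/5 beats


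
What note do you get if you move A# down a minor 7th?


Reasoning:
minor 7th: 7 letter names, 10 semitones
Letter: A - 6 → B
Pitch: A# - 10 semitones, spelled as a B → B#
= B#


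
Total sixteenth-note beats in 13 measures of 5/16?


Time signature 5/16: the bottom number 16 means the sixteenth note gets one count
The top number 5 means 5 sixteenth-note beats per measure
Total = 5 × 13 measures
= 65 sixteenth-note beats


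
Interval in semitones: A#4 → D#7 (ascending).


Reasoning:
Absolute semitone position = octave×12 + chromatic position
A#4: 4×12 + 10 = 58
D#7: 7×12 + 3 = 87
Difference = 87 - 58 = 29
= 29 semitones


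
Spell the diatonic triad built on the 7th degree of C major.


Solution.
C major scale: C D E F G A B
Diatonic triad on degree 7 stacks scale notes 7, 2, 4: B D F
B→D = 3 semitones; B→F = 6 semitones → diminished triad
= B D F (diminished)


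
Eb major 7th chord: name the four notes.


Major 7th chord = root + major 3rd + perfect 5th + major 7th
Seventh chords stack in thirds, so the letter names are E-G-B-D
Root: Eb
Major 3rd above Eb: G
Perfect 5th above Eb: Bb
Major 7th above Eb: D
Chord = Eb G Bb D


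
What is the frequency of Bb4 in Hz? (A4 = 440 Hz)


Reasoning:
f = 440 × 2^(n/12) where n = semitones from A4
Bb4: 1 semitones from A4
f = 440 × 2^(1/12)
f = 466.16 Hz


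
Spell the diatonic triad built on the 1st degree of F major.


Solution.
F major scale: F G A Bb C D E
Diatonic triad on degree 1 stacks scale notes 1, 3, 5: F A C
F→A = 4 semitones; F→C = 7 semitones → major triad
= F A C (major)


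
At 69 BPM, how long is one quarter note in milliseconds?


Working:
One quarter-note beat = 60000 / BPM = 60000 / 69 ms
Duration = 60000 / 69
= 869.6 ms


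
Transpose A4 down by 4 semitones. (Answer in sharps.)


A4: chromatic position 9 in octave 4 → absolute = 4×12 + 9 = 57
Transpose down 4: 57 - 4 = 53
53 = 4×12 + 5 → F in octave 4
Result = F4


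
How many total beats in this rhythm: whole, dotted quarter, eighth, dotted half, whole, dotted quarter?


Let's work it out.
Beat values:
  whole = 4 beats
  dotted quarter = 1.5 beats
  eighth = 0.5 beats
  dotted half = 3 beats
  whole = 4 beats
  dotted quarter = 1.5 beats
Sum = 4 + 1.5 + 0.5 + 3 + 4 + 1.5
= 14.5 beats


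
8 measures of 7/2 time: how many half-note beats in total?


Working:
Time signature 7/2: the bottom number 2 means the half note gets one count
The top number 7 means 7 half-note beats per measure
Total = 7 × 8 measures
= 56 half-note beats


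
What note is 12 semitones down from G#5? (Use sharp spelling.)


Let's work it out.
G#5: chromatic position 8 in octave 5 → absolute = 5×12 + 8 = 68
Transpose down 12: 68 - 12 = 56
56 = 4×12 + 8 → G# in octave 4
Result = G#4


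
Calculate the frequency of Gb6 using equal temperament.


Let's work it out.
f = 440 × 2^(n/12) where n = semitones from A4
Gb6: 21 semitones from A4
f = 440 × 2^(21/12)
f = 1479.98 Hz


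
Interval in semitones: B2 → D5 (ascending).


Solution.
Absolute semitone position = octave×12 + chromatic position
B2: 2×12 + 11 = 35
D5: 5×12 + 2 = 62
Difference = 62 - 35 = 27
= 27 semitones


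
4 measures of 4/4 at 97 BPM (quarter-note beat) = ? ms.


Solution.
Quarter-note beat duration = 60000 / 97 ms
Beats per measure (4/4) = 4
One measure = 4 × 60000 / 97 = 240000 / 97 ms
4 measures = 4 × 240000 / 97 = 960000 / 97
= 9896.9 ms


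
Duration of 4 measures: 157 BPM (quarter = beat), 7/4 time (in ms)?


Let's work it out.
Quarter-note beat duration = 60000 / 157 ms
Beats per measure (7/4) = 7
One measure = 7 × 60000 / 157 = 420000 / 157 ms
4 measures = 4 × 420000 / 157 = 1680000 / 157
= 10700.6 ms


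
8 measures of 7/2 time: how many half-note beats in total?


Step by step:
Time signature 7/2: the bottom number 2 means the half note gets one count
The top number 7 means 7 half-note beats per measure
Total = 7 × 8 measures
= 56 half-note beats


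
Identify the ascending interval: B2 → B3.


Letter names: B → B spans 8 letter names → an octave
Semitones: B2 → B3 = 12 half-steps
An octave of 12 semitones is a perfect octave
= perfect octave


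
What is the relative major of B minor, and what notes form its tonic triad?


The relative major shares the key signature and is a minor 3rd above the minor tonic
A minor 3rd above B is D
→ relative major of B minor is D major
Tonic triad of D major = root + major 3rd + perfect 5th = D F# A
= D major; triad = D F# A


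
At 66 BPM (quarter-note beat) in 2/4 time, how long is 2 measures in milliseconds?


Let's work it out.
Quarter-note beat duration = 60000 / 66 ms
Beats per measure (2/4) = 2
One measure = 2 × 60000 / 66 = 120000 / 66 ms
2 measures = 2 × 120000 / 66 = 240000 / 66
= 3636.4 ms


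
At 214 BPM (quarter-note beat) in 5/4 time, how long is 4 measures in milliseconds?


Let's work it out.
Quarter-note beat duration = 60000 / 214 ms
Beats per measure (5/4) = 5
One measure = 5 × 60000 / 214 = 300000 / 214 ms
4 measures = 4 × 300000 / 214 = 1200000 / 214
= 5607.5 ms


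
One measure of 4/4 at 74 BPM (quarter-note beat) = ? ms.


Reasoning:
Quarter-note beat duration = 60000 / 74 ms
Beats per measure (4/4) = 4
One measure = 4 × 60000 / 74 = 240000 / 74 ms
= 3243.2 ms


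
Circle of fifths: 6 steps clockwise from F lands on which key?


Working:
Each clockwise step on the circle of fifths moves up a perfect 5th
From F: F → C → G → D → A → E → B
= B


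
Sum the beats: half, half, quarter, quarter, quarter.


Solution.
Beat values:
  half = 2 beats
  half = 2 beats
  quarter = 1 beat
  quarter = 1 beat
  quarter = 1 beat
Sum = 2 + 2 + 1 + 1 + 1
= 7 beats


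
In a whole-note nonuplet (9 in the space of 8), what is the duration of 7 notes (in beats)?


Reasoning:
Nonuplet: 9 notes occupy the space of 8 whole notes
Space = 8 × 4 = 32 beats
Each nonuplet note = 32 / 9 = 32/9 beats
7 notes = 7 × 32/9 = 224/9
= 224/9 beats


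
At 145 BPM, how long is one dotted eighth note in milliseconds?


Solution.
One quarter-note beat = 60000 / BPM = 60000 / 145 ms
Dotted eighth note = 3/4 × quarter note
Duration = 3/4 × 60000 / 145 = 45000 / 145
= 310.3 ms


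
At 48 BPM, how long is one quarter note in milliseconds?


Step by step:
One quarter-note beat = 60000 / BPM = 60000 / 48 ms
Duration = 60000 / 48
= 1250.0 ms


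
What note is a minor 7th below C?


Reasoning:
A 7th spans 7 letter names, so from C we land on D
A minor 7th = 10 semitones below C
Spell D at that pitch: D
= D


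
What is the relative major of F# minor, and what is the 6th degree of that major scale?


Solution.
The relative major shares the key signature and is a minor 3rd above the minor tonic
A minor 3rd above F# is A
→ relative major of F# minor is A major
A major scale: A B C# D E F# G#
= A major; 6th degree = F#


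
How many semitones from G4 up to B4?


Let's work it out.
Absolute semitone position = octave×12 + chromatic position
G4: 4×12 + 7 = 55
B4: 4×12 + 11 = 59
Difference = 59 - 55 = 4
= 4 semitones


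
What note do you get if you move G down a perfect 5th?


Step by step:
perfect 5th: 5 letter names, 7 semitones
Letter: G - 4 → C
Pitch: G - 7 semitones, spelled as a C → C
= C


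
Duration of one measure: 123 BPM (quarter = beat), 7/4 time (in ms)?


Reasoning:
Quarter-note beat duration = 60000 / 123 ms
Beats per measure (7/4) = 7
One measure = 7 × 60000 / 123 = 420000 / 123 ms
= 3414.6 ms


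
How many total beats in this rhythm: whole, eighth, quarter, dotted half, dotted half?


Beat values:
  whole = 4 beats
  eighth = 0.5 beats
  quarter = 1 beat
  dotted half = 3 beats
  dotted half = 3 beats
Sum = 4 + 0.5 + 1 + 3 + 3
= 11.5 beats


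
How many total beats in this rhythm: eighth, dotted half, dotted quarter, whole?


Step by step:
Beat values:
  eighth = 0.5 beats
  dotted half = 3 beats
  dotted quarter = 1.5 beats
  whole = 4 beats
Sum = 0.5 + 3 + 1.5 + 4
= 9 beats


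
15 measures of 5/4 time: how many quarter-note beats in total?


Time signature 5/4: the bottom number 4 means the quarter note gets one count
The top number 5 means 5 quarter-note beats per measure
Total = 5 × 15 measures
= 75 quarter-note beats


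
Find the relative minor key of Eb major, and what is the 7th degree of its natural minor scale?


Let's work it out.
The relative minor shares the major's key signature and starts on its 6th degree
6th degree = a major 6th above the tonic; a major 6th above Eb is C
→ relative minor of Eb major is C minor
C natural minor scale: C D Eb F G Ab Bb
= C minor; 7th degree = Bb


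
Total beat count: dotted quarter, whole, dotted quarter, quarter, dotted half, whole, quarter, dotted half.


Beat values:
  dotted quarter = 1.5 beats
  whole = 4 beats
  dotted quarter = 1.5 beats
  quarter = 1 beat
  dotted half = 3 beats
  whole = 4 beats
  quarter = 1 beat
  dotted half = 3 beats
Sum = 1.5 + 4 + 1.5 + 1 + 3 + 4 + 1 + 3
= 19 beats


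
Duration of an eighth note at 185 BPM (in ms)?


Solution.
One quarter-note beat = 60000 / BPM = 60000 / 185 ms
Eighth note = 1/2 × quarter note
Duration = 1/2 × 60000 / 185 = 30000 / 185
= 162.2 ms


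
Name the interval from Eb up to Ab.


Reasoning:
Letter names: E → A spans 4 letter names → a 4th
Semitones: Eb → Ab = 5 half-steps
A 4th of 5 semitones is a perfect 4th
= perfect 4th


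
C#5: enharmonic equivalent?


Solution.
Enharmonic notes sound the same pitch but are spelled with different letter names
C# and Db name the same pitch class
= Db5


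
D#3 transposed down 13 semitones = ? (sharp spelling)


Working:
D#3: chromatic position 3 in octave 3 → absolute = 3×12 + 3 = 39
Transpose down 13: 39 - 13 = 26
26 = 2×12 + 2 → D in octave 2
Result = D2


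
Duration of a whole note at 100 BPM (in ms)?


Solution.
One quarter-note beat = 60000 / BPM = 60000 / 100 ms
Whole note = 4 × quarter note
Duration = 4 × 60000 / 100 = 240000 / 100
= 2400.0 ms


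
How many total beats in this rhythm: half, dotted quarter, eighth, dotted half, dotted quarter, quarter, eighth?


Working:
Beat values:
  half = 2 beats
  dotted quarter = 1.5 beats
  eighth = 0.5 beats
  dotted half = 3 beats
  dotted quarter = 1.5 beats
  quarter = 1 beat
  eighth = 0.5 beats
Sum = 2 + 1.5 + 0.5 + 3 + 1.5 + 1 + 0.5
= 10 beats


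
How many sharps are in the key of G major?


Step by step:
Sharp major keys follow the circle of fifths: C(0), G(1), D(2), A(3), E(4), B(5), F#(6), C#(7)
G major has 1 sharp
Order of sharps: F# C# G# D# A# E# B# → first 1: F#
= 1 sharp


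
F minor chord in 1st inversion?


Let's work it out.
Root position: F Ab C
1st inversion: move root up an octave
Bass note: Ab
Notes (bottom to top) = Ab C F


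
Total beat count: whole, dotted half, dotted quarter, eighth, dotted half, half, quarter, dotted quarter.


Solution.
Beat values:
  whole = 4 beats
  dotted half = 3 beats
  dotted quarter = 1.5 beats
  eighth = 0.5 beats
  dotted half = 3 beats
  half = 2 beats
  quarter = 1 beat
  dotted quarter = 1.5 beats
Sum = 4 + 3 + 1.5 + 0.5 + 3 + 2 + 1 + 1.5
= 16.5 beats


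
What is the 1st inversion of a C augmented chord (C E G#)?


Root position: C E G#
1st inversion: move root up an octave
Bass note: E
Notes (bottom to top) = E G# C


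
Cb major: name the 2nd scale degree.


Step by step:
Major scale pattern: W-W-H-W-W-W-H (2-2-1-2-2-2-1 semitones)
Starting from Cb:
  Cb + 2 semitones → Db
  Db + 2 semitones → Eb
  Eb + 1 semitone → Fb
  Fb + 2 semitones → Gb
  Gb + 2 semitones → Ab
  Ab + 2 semitones → Bb
  Bb + 1 semitone → Cb
Scale: Cb Db Eb Fb Gb Ab Bb
Degree 2 = Db


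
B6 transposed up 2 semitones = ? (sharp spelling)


Reasoning:
B6: chromatic position 11 in octave 6 → absolute = 6×12 + 11 = 83
Transpose up 2: 83 + 2 = 85
85 = 7×12 + 1 → C# in octave 7
Result = C#7


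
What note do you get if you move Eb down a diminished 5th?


diminished 5th: 5 letter names, 6 semitones
Letter: E - 4 → A
Pitch: Eb - 6 semitones, spelled as an A → A
= A


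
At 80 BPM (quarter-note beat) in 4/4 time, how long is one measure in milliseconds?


Let's work it out.
Quarter-note beat duration = 60000 / 80 ms
Beats per measure (4/4) = 4
One measure = 4 × 60000 / 80 = 240000 / 80 ms
= 3000.0 ms


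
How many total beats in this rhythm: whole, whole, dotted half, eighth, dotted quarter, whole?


Beat values:
  whole = 4 beats
  whole = 4 beats
  dotted half = 3 beats
  eighth = 0.5 beats
  dotted quarter = 1.5 beats
  whole = 4 beats
Sum = 4 + 4 + 3 + 0.5 + 1.5 + 4
= 17 beats


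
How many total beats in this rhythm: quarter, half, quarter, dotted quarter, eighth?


Beat values:
  quarter = 1 beat
  half = 2 beats
  quarter = 1 beat
  dotted quarter = 1.5 beats
  eighth = 0.5 beats
Sum = 1 + 2 + 1 + 1.5 + 0.5
= 6 beats


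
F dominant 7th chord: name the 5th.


Solution.
Dominant 7th chord = root + major 3rd + perfect 5th + minor 7th
Seventh chords stack in thirds, so the letter names are F-A-C-E
Root: F
Major 3rd above F: A
Perfect 5th above F: C
Minor 7th above F: Eb
The 5th = C


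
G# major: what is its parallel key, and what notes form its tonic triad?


Parallel keys share the same tonic but differ in mode
G# major → parallel is G# minor
Tonic triad of G# minor = G# B D#
= G# minor; triad = G# B D#


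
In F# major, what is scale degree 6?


Major scale pattern: W-W-H-W-W-W-H (2-2-1-2-2-2-1 semitones)
Starting from F#:
  F# + 2 semitones → G#
  G# + 2 semitones → A#
  A# + 1 semitone → B
  B + 2 semitones → C#
  C# + 2 semitones → D#
  D# + 2 semitones → E#
  E# + 1 semitone → F#
Scale: F# G# A# B C# D# E#
Degree 6 = D#


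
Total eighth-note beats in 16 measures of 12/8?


Time signature 12/8: the bottom number 8 means the eighth note gets one count
The top number 12 means 12 eighth-note beats per measure
Total = 12 × 16 measures
= 192 eighth-note beats


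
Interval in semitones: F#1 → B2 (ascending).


Let's work it out.
Absolute semitone position = octave×12 + chromatic position
F#1: 1×12 + 6 = 18
B2: 2×12 + 11 = 35
Difference = 35 - 18 = 17
= 17 semitones


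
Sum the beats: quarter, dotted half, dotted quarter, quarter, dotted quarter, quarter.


Working:
Beat values:
  quarter = 1 beat
  dotted half = 3 beats
  dotted quarter = 1.5 beats
  quarter = 1 beat
  dotted quarter = 1.5 beats
  quarter = 1 beat
Sum = 1 + 3 + 1.5 + 1 + 1.5 + 1
= 9 beats


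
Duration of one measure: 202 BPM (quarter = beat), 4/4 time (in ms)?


Quarter-note beat duration = 60000 / 202 ms
Beats per measure (4/4) = 4
One measure = 4 × 60000 / 202 = 240000 / 202 ms
= 1188.1 ms


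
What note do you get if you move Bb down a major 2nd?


Reasoning:
major 2nd: 2 letter names, 2 semitones
Letter: B - 1 → A
Pitch: Bb - 2 semitones, spelled as an A → Ab
= Ab


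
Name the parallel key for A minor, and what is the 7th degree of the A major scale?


Parallel keys share the same tonic but differ in mode
A minor → parallel is A major
A major scale: A B C# D E F# G#
= A major; 7th degree = G#


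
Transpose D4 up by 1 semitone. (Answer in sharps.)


D4: chromatic position 2 in octave 4 → absolute = 4×12 + 2 = 50
Transpose up 1: 50 + 1 = 51
51 = 4×12 + 3 → D# in octave 4
Result = D#4


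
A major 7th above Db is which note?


A 7th spans 7 letter names, so from D we land on C
A major 7th = 11 semitones above Db
Spell C at that pitch: C
= C


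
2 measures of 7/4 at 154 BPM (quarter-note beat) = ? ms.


Quarter-note beat duration = 60000 / 154 ms
Beats per measure (7/4) = 7
One measure = 7 × 60000 / 154 = 420000 / 154 ms
2 measures = 2 × 420000 / 154 = 840000 / 154
= 5454.5 ms


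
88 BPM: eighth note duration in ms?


Reasoning:
One quarter-note beat = 60000 / BPM = 60000 / 88 ms
Eighth note = 1/2 × quarter note
Duration = 1/2 × 60000 / 88 = 30000 / 88
= 340.9 ms


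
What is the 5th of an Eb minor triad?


Step by step:
Minor triad = root + minor 3rd (3 semitones) + perfect 5th (7 semitones)
A triad on Eb stacks thirds, so the chord tones use letter names E-G-B
Root: Eb
Minor 3rd above Eb: Gb
Perfect 5th above Eb: Bb
The 5th = Bb


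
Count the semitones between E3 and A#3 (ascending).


Absolute semitone position = octave×12 + chromatic position
E3: 3×12 + 4 = 40
A#3: 3×12 + 10 = 46
Difference = 46 - 40 = 6
= 6 semitones


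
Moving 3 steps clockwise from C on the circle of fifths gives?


Each clockwise step on the circle of fifths moves up a perfect 5th
From C: C → G → D → A
= A


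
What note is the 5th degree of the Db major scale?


Solution.
Major scale pattern: W-W-H-W-W-W-H (2-2-1-2-2-2-1 semitones)
Starting from Db:
  Db + 2 semitones → Eb
  Eb + 2 semitones → F
  F + 1 semitone → Gb
  Gb + 2 semitones → Ab
  Ab + 2 semitones → Bb
  Bb + 2 semitones → C
  C + 1 semitone → Db
Scale: Db Eb F Gb Ab Bb C
Degree 5 = Ab


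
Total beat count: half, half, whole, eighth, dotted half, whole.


Step by step:
Beat values:
  half = 2 beats
  half = 2 beats
  whole = 4 beats
  eighth = 0.5 beats
  dotted half = 3 beats
  whole = 4 beats
Sum = 2 + 2 + 4 + 0.5 + 3 + 4
= 15.5 beats


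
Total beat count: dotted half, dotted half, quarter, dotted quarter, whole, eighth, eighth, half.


Beat values:
  dotted half = 3 beats
  dotted half = 3 beats
  quarter = 1 beat
  dotted quarter = 1.5 beats
  whole = 4 beats
  eighth = 0.5 beats
  eighth = 0.5 beats
  half = 2 beats
Sum = 3 + 3 + 1 + 1.5 + 4 + 0.5 + 0.5 + 2
= 15.5 beats


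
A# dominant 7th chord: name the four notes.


Step by step:
Dominant 7th chord = root + major 3rd + perfect 5th + minor 7th
Seventh chords stack in thirds, so the letter names are A-C-E-G
Root: A#
Major 3rd above A#: C##
Perfect 5th above A#: E#
Minor 7th above A#: G#
Chord = A# C## E# G#
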